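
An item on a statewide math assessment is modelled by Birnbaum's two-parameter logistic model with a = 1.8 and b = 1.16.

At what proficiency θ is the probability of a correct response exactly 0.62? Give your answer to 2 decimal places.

1.43

P(θ) = 1 / (1 + exp(−a(θ − b)))
logit = ln(0.6200/0.3800) = 0.4895
θ = b + logit/(a) = 1.16 + 0.4895/1.8000 = 1.4320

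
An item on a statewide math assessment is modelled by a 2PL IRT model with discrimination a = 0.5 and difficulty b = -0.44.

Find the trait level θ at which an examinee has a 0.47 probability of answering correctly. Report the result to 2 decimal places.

-0.68

P(θ) = 1 / (1 + exp(−a(θ − b)))
logit = ln(0.4700/0.5300) = -0.1201
θ = b + logit/(a) = -0.44 + (-0.1201)/0.5000 = -0.6803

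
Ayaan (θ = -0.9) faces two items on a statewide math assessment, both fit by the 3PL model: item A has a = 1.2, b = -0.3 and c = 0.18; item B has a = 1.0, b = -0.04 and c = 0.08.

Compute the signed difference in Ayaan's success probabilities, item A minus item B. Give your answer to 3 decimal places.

0.095

P(θ) = c + (1 − c) · 1 / (1 + exp(−a(θ − b)))
P_A = 0.4485
P_B = 0.3536
P_A − P_B = 0.0949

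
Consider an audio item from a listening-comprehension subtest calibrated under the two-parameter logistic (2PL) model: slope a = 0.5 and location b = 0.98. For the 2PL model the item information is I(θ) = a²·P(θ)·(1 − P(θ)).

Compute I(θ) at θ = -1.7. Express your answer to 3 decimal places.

P = 1/(1+e^{1.3400}) = 0.2075
P(1−P) = 0.2075 × 0.7925 = 0.1644
I = a² × P(1−P) = 0.5² × 0.1644 = 0.04111

0.041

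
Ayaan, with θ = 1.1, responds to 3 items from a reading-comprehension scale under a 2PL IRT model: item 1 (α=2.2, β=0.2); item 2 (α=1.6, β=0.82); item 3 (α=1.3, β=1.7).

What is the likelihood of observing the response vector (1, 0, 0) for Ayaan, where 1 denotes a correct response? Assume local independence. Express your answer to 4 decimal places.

0.2349

P(θ) = 1 / (1 + exp(−α(θ − β)))
P_1 = 1/(1+e^{-1.9800}) = 0.8787
P_2 = 1/(1+e^{-0.4480}) = 0.6102
P_3 = 1/(1+e^{0.7800}) = 0.3143
L = P_1 × (1−P_2) × (1−P_3) = 0.8787 × 0.3898 × 0.6857 = 0.23487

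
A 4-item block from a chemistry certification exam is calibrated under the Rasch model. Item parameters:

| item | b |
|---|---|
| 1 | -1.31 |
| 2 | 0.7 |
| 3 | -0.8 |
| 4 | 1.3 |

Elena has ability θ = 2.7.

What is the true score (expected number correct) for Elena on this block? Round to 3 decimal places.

3.636

P(θ) = 1 / (1 + exp(−(θ − b)))
P_1 = 1/(1+e^{-4.0100}) = 0.9822
P_2 = 1/(1+e^{-2.0000}) = 0.8808
P_3 = 1/(1+e^{-3.5000}) = 0.9707
P_4 = 1/(1+e^{-1.4000}) = 0.8022
E[score] = 0.9822 + 0.8808 + 0.9707 + 0.8022 = 3.6359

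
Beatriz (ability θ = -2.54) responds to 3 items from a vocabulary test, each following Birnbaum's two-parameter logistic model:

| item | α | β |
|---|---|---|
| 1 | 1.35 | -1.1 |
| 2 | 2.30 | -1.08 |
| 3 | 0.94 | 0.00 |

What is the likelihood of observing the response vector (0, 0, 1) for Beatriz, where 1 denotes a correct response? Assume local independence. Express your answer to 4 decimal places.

P(θ) = 1 / (1 + exp(−α(θ − β)))
P_1 = 1/(1+e^{1.9440}) = 0.1252
P_2 = 1/(1+e^{3.3580}) = 0.0336
P_3 = 1/(1+e^{2.3876}) = 0.0841
L = (1−P_1) × (1−P_2) × P_3 = 0.8748 × 0.9664 × 0.0841 = 0.07112

0.0711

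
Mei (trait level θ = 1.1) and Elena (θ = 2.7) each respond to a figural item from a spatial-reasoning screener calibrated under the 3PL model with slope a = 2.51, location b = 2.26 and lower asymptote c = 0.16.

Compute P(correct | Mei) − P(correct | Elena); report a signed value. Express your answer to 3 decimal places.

P(θ) = c + (1 − c) · 1 / (1 + exp(−a(θ − b)))
P(Mei) = 0.2033  [exponent -2.9116]
P(Elena) = 0.7909  [exponent 1.1044]
Difference = 0.2033 − 0.7909 = -0.5876

-0.588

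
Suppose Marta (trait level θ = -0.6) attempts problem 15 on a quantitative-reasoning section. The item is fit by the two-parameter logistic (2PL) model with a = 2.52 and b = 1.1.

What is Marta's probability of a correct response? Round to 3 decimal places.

0.014

P(θ) = 1 / (1 + exp(−a(θ − b)))
Exponent: 2.52 × (-0.6 − 1.1) = -4.2840
1/(1 + e^{4.2840}) = 0.0136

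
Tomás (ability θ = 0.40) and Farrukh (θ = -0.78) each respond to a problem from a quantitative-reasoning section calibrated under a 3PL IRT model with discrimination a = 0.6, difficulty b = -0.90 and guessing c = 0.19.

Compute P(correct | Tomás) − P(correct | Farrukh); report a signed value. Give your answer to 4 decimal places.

0.1358

P(θ) = c + (1 − c) · 1 / (1 + exp(−a(θ − b)))
P(Tomás) = 0.7454  [exponent 0.7800]
P(Farrukh) = 0.6096  [exponent 0.0720]
Difference = 0.7454 − 0.6096 = 0.1358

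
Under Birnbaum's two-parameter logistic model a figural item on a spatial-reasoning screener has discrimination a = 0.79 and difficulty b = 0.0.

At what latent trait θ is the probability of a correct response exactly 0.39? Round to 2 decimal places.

-0.57

P(θ) = 1 / (1 + exp(−a(θ − b)))
logit = ln(0.3900/0.6100) = -0.4473
θ = b + logit/(a) = 0.0 + (-0.4473)/0.7900 = -0.5662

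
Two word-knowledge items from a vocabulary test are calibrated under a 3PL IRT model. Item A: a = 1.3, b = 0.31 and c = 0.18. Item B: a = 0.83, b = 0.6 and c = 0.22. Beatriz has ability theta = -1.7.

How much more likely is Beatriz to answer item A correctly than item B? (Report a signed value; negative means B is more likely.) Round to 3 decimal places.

P(theta) = c + (1 − c) · 1 / (1 + exp(−a(theta − b)))
P_A = 0.2360
P_B = 0.3207
P_A − P_B = -0.0847

-0.085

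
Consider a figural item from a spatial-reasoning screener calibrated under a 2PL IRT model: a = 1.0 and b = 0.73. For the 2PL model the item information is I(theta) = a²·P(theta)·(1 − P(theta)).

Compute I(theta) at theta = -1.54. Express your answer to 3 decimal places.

P = 1/(1+e^{2.2700}) = 0.0936
P(1−P) = 0.0936 × 0.9064 = 0.0849
I = a² × P(1−P) = 1.0² × 0.0849 = 0.08487

0.085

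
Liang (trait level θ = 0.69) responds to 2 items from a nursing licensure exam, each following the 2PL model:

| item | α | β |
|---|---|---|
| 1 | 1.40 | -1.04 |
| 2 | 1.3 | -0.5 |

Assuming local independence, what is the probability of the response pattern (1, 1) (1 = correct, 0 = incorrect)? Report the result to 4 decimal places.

0.7573

P(θ) = 1 / (1 + exp(−α(θ − β)))
P_1 = 1/(1+e^{-2.4220}) = 0.9185
P_2 = 1/(1+e^{-1.5470}) = 0.8245
L = P_1 × P_2 = 0.9185 × 0.8245 = 0.75728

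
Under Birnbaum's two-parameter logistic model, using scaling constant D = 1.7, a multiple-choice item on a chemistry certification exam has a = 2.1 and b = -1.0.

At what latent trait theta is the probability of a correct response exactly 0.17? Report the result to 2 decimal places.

P(theta) = 1 / (1 + exp(−D·a(theta − b)))
logit = ln(0.1700/0.8300) = -1.5856
theta = b + logit/(1.7·a) = -1.0 + (-1.5856)/3.5700 = -1.4442

-1.44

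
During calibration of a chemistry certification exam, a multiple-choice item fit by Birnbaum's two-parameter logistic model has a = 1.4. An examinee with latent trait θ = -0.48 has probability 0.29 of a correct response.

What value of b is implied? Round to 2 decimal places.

0.16

P(θ) = 1 / (1 + exp(−a(θ − b)))
logit(0.29) = ln(0.29/0.71) = -0.8954
b = θ − logit/(a) = -0.48 − (-0.8954)/1.4000 = 0.1596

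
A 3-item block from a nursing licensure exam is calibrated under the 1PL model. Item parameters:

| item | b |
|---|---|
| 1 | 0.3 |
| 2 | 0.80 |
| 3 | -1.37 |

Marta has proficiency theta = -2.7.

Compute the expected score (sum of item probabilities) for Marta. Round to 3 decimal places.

P(theta) = 1 / (1 + exp(−(theta − b)))
P_1 = 1/(1+e^{3.0000}) = 0.0474
P_2 = 1/(1+e^{3.5000}) = 0.0293
P_3 = 1/(1+e^{1.3300}) = 0.2092
E[score] = 0.0474 + 0.0293 + 0.2092 = 0.2859

0.286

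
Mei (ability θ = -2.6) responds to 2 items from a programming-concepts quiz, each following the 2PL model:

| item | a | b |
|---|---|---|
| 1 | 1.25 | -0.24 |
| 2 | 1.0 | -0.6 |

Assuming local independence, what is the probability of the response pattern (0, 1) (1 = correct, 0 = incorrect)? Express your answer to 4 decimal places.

P(θ) = 1 / (1 + exp(−a(θ − b)))
P_1 = 1/(1+e^{2.9500}) = 0.0497
P_2 = 1/(1+e^{2.0000}) = 0.1192
L = (1−P_1) × P_2 = 0.9503 × 0.1192 = 0.11327

0.1133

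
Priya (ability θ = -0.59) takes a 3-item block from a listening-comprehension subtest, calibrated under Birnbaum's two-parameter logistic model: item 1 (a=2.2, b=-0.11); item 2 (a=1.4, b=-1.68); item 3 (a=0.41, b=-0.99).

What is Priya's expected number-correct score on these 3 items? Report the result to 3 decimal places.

1.620

P(θ) = 1 / (1 + exp(−a(θ − b)))
P_1 = 1/(1+e^{1.0560}) = 0.2581
P_2 = 1/(1+e^{-1.5260}) = 0.8214
P_3 = 1/(1+e^{-0.1640}) = 0.5409
E[score] = 0.2581 + 0.8214 + 0.5409 = 1.6204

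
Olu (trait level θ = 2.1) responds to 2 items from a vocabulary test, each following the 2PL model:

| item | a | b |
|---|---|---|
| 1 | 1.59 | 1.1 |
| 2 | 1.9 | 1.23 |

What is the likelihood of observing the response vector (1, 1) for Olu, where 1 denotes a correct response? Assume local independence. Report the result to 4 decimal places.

P(θ) = 1 / (1 + exp(−a(θ − b)))
P_1 = 1/(1+e^{-1.5900}) = 0.8306
P_2 = 1/(1+e^{-1.6530}) = 0.8393
L = P_1 × P_2 = 0.8306 × 0.8393 = 0.69713

0.6971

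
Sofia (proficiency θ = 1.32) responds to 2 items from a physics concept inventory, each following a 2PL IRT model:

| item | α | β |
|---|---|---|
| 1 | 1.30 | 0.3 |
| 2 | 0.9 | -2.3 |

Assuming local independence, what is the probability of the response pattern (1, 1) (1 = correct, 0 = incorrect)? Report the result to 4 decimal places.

P(θ) = 1 / (1 + exp(−α(θ − β)))
P_1 = 1/(1+e^{-1.3260}) = 0.7902
P_2 = 1/(1+e^{-3.2580}) = 0.9630
L = P_1 × P_2 = 0.7902 × 0.9630 = 0.76091

0.7609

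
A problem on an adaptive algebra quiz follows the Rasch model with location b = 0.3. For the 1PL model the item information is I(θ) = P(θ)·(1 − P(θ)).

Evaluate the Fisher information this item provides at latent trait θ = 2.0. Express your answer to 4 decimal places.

0.1306

P = 1/(1+e^{-1.7000}) = 0.8455
P(1−P) = 0.8455 × 0.1545 = 0.1306
I = P(1−P) = 0.13061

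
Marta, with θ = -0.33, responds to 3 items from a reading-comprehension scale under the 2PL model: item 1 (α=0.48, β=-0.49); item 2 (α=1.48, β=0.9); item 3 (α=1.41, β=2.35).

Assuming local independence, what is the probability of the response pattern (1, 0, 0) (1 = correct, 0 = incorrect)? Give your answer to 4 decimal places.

0.4368

P(θ) = 1 / (1 + exp(−α(θ − β)))
P_1 = 1/(1+e^{-0.0768}) = 0.5192
P_2 = 1/(1+e^{1.8204}) = 0.1394
P_3 = 1/(1+e^{3.7788}) = 0.0223
L = P_1 × (1−P_2) × (1−P_3) = 0.5192 × 0.8606 × 0.9777 = 0.43684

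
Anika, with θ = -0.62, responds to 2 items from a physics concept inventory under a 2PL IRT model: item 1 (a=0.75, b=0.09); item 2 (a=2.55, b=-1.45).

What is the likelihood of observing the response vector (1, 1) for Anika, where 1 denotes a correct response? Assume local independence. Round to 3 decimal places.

P(θ) = 1 / (1 + exp(−a(θ − b)))
P_1 = 1/(1+e^{0.5325}) = 0.3699
P_2 = 1/(1+e^{-2.1165}) = 0.8925
L = P_1 × P_2 = 0.3699 × 0.8925 = 0.33016

0.330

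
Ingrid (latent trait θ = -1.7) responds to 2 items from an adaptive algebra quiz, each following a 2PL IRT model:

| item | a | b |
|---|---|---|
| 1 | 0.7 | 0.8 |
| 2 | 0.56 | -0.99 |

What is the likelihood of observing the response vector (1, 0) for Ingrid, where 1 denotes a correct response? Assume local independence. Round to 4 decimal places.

P(θ) = 1 / (1 + exp(−a(θ − b)))
P_1 = 1/(1+e^{1.7500}) = 0.1480
P_2 = 1/(1+e^{0.3976}) = 0.4019
L = P_1 × (1−P_2) = 0.1480 × 0.5981 = 0.08855

0.0885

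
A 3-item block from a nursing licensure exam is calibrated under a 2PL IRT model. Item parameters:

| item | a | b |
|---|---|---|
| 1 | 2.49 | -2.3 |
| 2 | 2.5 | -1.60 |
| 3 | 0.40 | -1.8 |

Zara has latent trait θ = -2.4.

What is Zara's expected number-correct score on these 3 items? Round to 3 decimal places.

0.998

P(θ) = 1 / (1 + exp(−a(θ − b)))
P_1 = 1/(1+e^{0.2490}) = 0.4381
P_2 = 1/(1+e^{2.0000}) = 0.1192
P_3 = 1/(1+e^{0.2400}) = 0.4403
E[score] = 0.4381 + 0.1192 + 0.4403 = 0.9976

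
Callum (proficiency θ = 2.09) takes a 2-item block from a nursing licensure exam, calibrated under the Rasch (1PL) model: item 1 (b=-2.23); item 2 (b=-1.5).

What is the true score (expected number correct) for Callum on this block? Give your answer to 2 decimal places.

1.96

P(θ) = 1 / (1 + exp(−(θ − b)))
P_1 = 1/(1+e^{-4.3200}) = 0.9869
P_2 = 1/(1+e^{-3.5900}) = 0.9731
E[score] = 0.9869 + 0.9731 = 1.9600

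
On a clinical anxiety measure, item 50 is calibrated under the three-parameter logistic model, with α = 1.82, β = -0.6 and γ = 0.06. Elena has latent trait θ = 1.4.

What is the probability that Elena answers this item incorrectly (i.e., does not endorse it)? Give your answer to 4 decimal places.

P(θ) = γ + (1 − γ) · 1 / (1 + exp(−α(θ − β)))
Exponent: 1.82 × (1.4 − (-0.6)) = 3.6400
1/(1 + e^{-3.6400}) = 0.9744
P = 0.06 + 0.94 × 0.9744 = 0.9760
P(incorrect) = 1 − 0.9760 = 0.0240

0.0240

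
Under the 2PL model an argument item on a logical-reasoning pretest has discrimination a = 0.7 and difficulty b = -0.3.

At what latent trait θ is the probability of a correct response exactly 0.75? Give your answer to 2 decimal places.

P(θ) = 1 / (1 + exp(−a(θ − b)))
logit = ln(0.7500/0.2500) = 1.0986
θ = b + logit/(a) = -0.3 + 1.0986/0.7000 = 1.2694

1.27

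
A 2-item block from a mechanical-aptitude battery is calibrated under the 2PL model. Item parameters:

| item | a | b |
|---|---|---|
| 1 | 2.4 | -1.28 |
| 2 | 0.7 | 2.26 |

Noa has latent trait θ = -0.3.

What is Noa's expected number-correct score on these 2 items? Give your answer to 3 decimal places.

1.056

P(θ) = 1 / (1 + exp(−a(θ − b)))
P_1 = 1/(1+e^{-2.3520}) = 0.9131
P_2 = 1/(1+e^{1.7920}) = 0.1428
E[score] = 0.9131 + 0.1428 = 1.0559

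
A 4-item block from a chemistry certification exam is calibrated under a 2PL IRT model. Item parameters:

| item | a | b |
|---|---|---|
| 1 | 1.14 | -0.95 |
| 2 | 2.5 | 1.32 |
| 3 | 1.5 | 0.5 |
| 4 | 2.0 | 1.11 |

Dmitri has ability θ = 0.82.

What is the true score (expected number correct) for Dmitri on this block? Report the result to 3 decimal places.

P(θ) = 1 / (1 + exp(−a(θ − b)))
P_1 = 1/(1+e^{-2.0178}) = 0.8827
P_2 = 1/(1+e^{1.2500}) = 0.2227
P_3 = 1/(1+e^{-0.4800}) = 0.6177
P_4 = 1/(1+e^{0.5800}) = 0.3589
E[score] = 0.8827 + 0.2227 + 0.6177 + 0.3589 = 2.0820

2.082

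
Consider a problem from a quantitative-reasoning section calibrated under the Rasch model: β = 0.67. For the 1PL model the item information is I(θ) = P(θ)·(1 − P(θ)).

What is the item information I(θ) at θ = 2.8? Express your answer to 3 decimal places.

0.095

P = 1/(1+e^{-2.1300}) = 0.8938
P(1−P) = 0.8938 × 0.1062 = 0.0949
I = P(1−P) = 0.09493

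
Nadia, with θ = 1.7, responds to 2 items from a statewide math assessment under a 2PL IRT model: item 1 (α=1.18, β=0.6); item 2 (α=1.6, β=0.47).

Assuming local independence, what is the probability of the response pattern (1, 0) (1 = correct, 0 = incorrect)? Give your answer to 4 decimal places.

0.0963

P(θ) = 1 / (1 + exp(−α(θ − β)))
P_1 = 1/(1+e^{-1.2980}) = 0.7855
P_2 = 1/(1+e^{-1.9680}) = 0.8774
L = P_1 × (1−P_2) = 0.7855 × 0.1226 = 0.09631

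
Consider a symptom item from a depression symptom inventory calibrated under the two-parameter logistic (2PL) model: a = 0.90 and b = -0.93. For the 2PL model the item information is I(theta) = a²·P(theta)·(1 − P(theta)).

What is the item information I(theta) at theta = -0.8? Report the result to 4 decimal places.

P = 1/(1+e^{-0.1170}) = 0.5292
P(1−P) = 0.5292 × 0.4708 = 0.2491
I = a² × P(1−P) = 0.90² × 0.2491 = 0.20181

0.2018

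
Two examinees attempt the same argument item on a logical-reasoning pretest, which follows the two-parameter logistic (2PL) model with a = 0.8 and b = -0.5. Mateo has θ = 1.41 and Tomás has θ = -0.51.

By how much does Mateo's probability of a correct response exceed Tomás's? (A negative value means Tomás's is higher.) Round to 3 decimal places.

0.324

P(θ) = 1 / (1 + exp(−a(θ − b)))
P(Mateo) = 0.8217  [exponent 1.5280]
P(Tomás) = 0.4980  [exponent -0.0080]
Difference = 0.8217 − 0.4980 = 0.3237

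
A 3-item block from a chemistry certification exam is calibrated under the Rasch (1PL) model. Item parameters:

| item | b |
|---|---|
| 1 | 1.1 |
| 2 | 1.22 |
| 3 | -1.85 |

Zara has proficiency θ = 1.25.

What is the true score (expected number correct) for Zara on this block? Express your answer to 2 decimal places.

2.00

P(θ) = 1 / (1 + exp(−(θ − b)))
P_1 = 1/(1+e^{-0.1500}) = 0.5374
P_2 = 1/(1+e^{-0.0300}) = 0.5075
P_3 = 1/(1+e^{-3.1000}) = 0.9569
E[score] = 0.5374 + 0.5075 + 0.9569 = 2.0018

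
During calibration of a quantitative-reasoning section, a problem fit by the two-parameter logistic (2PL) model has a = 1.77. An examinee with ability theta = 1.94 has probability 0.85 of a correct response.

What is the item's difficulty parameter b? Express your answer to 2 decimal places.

0.96

P(theta) = 1 / (1 + exp(−a(theta − b)))
logit(0.85) = ln(0.85/0.15) = 1.7346
b = theta − logit/(a) = 1.94 − 1.7346/1.7700 = 0.9600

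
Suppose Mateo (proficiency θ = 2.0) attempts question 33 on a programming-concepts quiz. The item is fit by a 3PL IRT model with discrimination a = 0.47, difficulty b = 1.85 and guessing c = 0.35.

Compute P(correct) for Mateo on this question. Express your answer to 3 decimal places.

P(θ) = c + (1 − c) · 1 / (1 + exp(−a(θ − b)))
Exponent: 0.47 × (2.0 − 1.85) = 0.0705
1/(1 + e^{-0.0705}) = 0.5176
P = 0.35 + 0.65 × 0.5176 = 0.6865

0.686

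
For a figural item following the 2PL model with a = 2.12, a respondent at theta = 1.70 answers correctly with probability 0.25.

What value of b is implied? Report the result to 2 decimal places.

P(theta) = 1 / (1 + exp(−a(theta − b)))
logit(0.25) = ln(0.25/0.75) = -1.0986
b = theta − logit/(a) = 1.70 − (-1.0986)/2.1200 = 2.2182

2.22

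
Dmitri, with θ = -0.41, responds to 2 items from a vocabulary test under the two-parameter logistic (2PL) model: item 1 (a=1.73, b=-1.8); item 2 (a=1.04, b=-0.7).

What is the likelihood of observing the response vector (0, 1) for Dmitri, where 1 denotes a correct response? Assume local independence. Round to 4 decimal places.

P(θ) = 1 / (1 + exp(−a(θ − b)))
P_1 = 1/(1+e^{-2.4047}) = 0.9172
P_2 = 1/(1+e^{-0.3016}) = 0.5748
L = (1−P_1) × P_2 = 0.0828 × 0.5748 = 0.04760

0.0476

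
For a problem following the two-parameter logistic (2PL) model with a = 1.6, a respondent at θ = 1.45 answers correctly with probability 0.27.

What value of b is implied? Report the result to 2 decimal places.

2.07

P(θ) = 1 / (1 + exp(−a(θ − b)))
logit(0.27) = ln(0.27/0.73) = -0.9946
b = θ − logit/(a) = 1.45 − (-0.9946)/1.6000 = 2.0716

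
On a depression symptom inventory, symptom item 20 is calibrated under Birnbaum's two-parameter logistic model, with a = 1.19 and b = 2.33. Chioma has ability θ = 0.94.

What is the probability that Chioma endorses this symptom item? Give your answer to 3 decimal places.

0.161

P(θ) = 1 / (1 + exp(−a(θ − b)))
Exponent: 1.19 × (0.94 − 2.33) = -1.6541
1/(1 + e^{1.6541}) = 0.1606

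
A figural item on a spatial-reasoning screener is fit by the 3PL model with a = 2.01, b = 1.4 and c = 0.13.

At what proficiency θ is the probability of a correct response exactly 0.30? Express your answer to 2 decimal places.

P(θ) = c + (1 − c) · 1 / (1 + exp(−a(θ − b)))
Remove guessing floor: (0.30 − 0.13)/(1 − 0.13) = 0.1954
logit = ln(0.1954/0.8046) = -1.4153
θ = b + logit/(a) = 1.4 + (-1.4153)/2.0100 = 0.6959

0.70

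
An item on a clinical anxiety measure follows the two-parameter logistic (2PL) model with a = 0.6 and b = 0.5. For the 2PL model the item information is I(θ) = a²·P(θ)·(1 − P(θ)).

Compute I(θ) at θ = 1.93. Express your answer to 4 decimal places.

0.0753

P = 1/(1+e^{-0.8580}) = 0.7022
P(1−P) = 0.7022 × 0.2978 = 0.2091
I = a² × P(1−P) = 0.6² × 0.2091 = 0.07528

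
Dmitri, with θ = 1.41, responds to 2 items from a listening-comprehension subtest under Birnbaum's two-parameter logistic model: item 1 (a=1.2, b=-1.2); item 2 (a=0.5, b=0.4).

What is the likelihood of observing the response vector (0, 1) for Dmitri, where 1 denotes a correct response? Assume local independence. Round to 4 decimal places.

0.0261

P(θ) = 1 / (1 + exp(−a(θ − b)))
P_1 = 1/(1+e^{-3.1320}) = 0.9582
P_2 = 1/(1+e^{-0.5050}) = 0.6236
L = (1−P_1) × P_2 = 0.0418 × 0.6236 = 0.02607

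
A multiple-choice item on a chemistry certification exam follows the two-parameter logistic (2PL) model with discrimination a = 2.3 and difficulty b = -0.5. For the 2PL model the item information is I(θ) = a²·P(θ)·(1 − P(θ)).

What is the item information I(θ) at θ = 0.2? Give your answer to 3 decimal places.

0.734

P = 1/(1+e^{-1.6100}) = 0.8334
P(1−P) = 0.8334 × 0.1666 = 0.1388
I = a² × P(1−P) = 2.3² × 0.1388 = 0.73445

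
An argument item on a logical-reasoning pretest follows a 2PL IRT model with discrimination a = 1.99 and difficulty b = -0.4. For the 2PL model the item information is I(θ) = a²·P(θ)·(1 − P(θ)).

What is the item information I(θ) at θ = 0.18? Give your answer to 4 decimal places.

0.7218

P = 1/(1+e^{-1.1542}) = 0.7603
P(1−P) = 0.7603 × 0.2397 = 0.1823
I = a² × P(1−P) = 1.99² × 0.1823 = 0.72175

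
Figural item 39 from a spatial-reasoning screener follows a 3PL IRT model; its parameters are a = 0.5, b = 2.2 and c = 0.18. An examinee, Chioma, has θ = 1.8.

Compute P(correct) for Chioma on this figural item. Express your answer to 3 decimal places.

0.549

P(θ) = c + (1 − c) · 1 / (1 + exp(−a(θ − b)))
Exponent: 0.5 × (1.8 − 2.2) = -0.2000
1/(1 + e^{0.2000}) = 0.4502
P = 0.18 + 0.82 × 0.4502 = 0.5491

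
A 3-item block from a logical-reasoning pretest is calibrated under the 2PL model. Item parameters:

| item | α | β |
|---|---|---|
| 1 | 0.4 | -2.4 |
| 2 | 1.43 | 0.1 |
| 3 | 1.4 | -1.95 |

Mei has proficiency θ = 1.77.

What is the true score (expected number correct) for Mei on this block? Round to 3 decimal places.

P(θ) = 1 / (1 + exp(−α(θ − β)))
P_1 = 1/(1+e^{-1.6680}) = 0.8413
P_2 = 1/(1+e^{-2.3881}) = 0.9159
P_3 = 1/(1+e^{-5.2080}) = 0.9946
E[score] = 0.8413 + 0.9159 + 0.9946 = 2.7518

2.752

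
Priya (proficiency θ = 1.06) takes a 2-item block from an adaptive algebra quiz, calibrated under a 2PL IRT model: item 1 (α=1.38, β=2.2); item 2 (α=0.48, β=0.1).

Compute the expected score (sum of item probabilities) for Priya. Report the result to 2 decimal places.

P(θ) = 1 / (1 + exp(−α(θ − β)))
P_1 = 1/(1+e^{1.5732}) = 0.1718
P_2 = 1/(1+e^{-0.4608}) = 0.6132
E[score] = 0.1718 + 0.6132 = 0.7850

0.78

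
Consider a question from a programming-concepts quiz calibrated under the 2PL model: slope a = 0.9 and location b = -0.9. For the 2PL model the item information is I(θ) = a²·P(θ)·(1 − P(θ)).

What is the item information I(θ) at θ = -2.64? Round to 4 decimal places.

P = 1/(1+e^{1.5660}) = 0.1728
P(1−P) = 0.1728 × 0.8272 = 0.1429
I = a² × P(1−P) = 0.9² × 0.1429 = 0.11577

0.1158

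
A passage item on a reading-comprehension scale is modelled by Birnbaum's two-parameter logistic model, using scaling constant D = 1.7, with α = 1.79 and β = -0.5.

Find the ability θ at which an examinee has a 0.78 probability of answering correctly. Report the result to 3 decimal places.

P(θ) = 1 / (1 + exp(−D·α(θ − β)))
logit = ln(0.7800/0.2200) = 1.2657
θ = β + logit/(1.7·α) = -0.5 + 1.2657/3.0430 = -0.0841

-0.084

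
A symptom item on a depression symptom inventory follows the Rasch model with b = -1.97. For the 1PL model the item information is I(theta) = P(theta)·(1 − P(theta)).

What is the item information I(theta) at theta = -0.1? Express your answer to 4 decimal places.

0.1157

P = 1/(1+e^{-1.8700}) = 0.8665
P(1−P) = 0.8665 × 0.1335 = 0.1157
I = P(1−P) = 0.11571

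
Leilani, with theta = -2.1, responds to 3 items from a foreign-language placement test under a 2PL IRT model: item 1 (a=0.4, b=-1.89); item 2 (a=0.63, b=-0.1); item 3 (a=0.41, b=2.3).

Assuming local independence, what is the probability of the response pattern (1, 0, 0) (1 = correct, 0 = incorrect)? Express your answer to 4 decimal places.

0.3204

P(theta) = 1 / (1 + exp(−a(theta − b)))
P_1 = 1/(1+e^{0.0840}) = 0.4790
P_2 = 1/(1+e^{1.2600}) = 0.2210
P_3 = 1/(1+e^{1.8040}) = 0.1414
L = P_1 × (1−P_2) × (1−P_3) = 0.4790 × 0.7790 × 0.8586 = 0.32041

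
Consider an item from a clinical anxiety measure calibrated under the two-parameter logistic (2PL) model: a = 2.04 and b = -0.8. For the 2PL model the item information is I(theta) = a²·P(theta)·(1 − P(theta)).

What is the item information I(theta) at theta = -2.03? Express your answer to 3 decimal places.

P = 1/(1+e^{2.5092}) = 0.0752
P(1−P) = 0.0752 × 0.9248 = 0.0696
I = a² × P(1−P) = 2.04² × 0.0696 = 0.28947

0.289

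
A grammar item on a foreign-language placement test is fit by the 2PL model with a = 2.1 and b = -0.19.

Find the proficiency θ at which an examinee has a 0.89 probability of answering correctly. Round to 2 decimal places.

P(θ) = 1 / (1 + exp(−a(θ − b)))
logit = ln(0.8900/0.1100) = 2.0907
θ = b + logit/(a) = -0.19 + 2.0907/2.1000 = 0.8056

0.81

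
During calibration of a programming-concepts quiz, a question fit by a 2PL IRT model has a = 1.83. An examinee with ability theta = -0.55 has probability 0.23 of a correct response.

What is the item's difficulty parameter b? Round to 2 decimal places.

P(theta) = 1 / (1 + exp(−a(theta − b)))
logit(0.23) = ln(0.23/0.77) = -1.2083
b = theta − logit/(a) = -0.55 − (-1.2083)/1.8300 = 0.1103

0.11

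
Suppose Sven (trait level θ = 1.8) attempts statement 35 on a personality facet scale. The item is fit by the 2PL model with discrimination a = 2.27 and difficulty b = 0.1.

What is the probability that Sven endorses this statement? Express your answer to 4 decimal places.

P(θ) = 1 / (1 + exp(−a(θ − b)))
Exponent: 2.27 × (1.8 − 0.1) = 3.8590
1/(1 + e^{-3.8590}) = 0.9793

0.9793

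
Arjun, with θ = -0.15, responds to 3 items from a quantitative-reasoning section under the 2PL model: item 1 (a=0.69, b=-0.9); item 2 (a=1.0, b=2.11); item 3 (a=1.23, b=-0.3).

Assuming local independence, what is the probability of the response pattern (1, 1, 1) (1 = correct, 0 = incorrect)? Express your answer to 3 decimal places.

P(θ) = 1 / (1 + exp(−a(θ − b)))
P_1 = 1/(1+e^{-0.5175}) = 0.6266
P_2 = 1/(1+e^{2.2600}) = 0.0945
P_3 = 1/(1+e^{-0.1845}) = 0.5460
L = P_1 × P_2 × P_3 = 0.6266 × 0.0945 × 0.5460 = 0.03233

0.032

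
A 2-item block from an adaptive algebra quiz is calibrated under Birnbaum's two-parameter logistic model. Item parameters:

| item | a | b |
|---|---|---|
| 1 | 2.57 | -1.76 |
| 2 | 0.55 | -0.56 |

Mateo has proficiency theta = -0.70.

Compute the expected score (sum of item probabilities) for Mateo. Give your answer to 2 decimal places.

P(theta) = 1 / (1 + exp(−a(theta − b)))
P_1 = 1/(1+e^{-2.7242}) = 0.9384
P_2 = 1/(1+e^{0.0770}) = 0.4808
E[score] = 0.9384 + 0.4808 = 1.4192

1.42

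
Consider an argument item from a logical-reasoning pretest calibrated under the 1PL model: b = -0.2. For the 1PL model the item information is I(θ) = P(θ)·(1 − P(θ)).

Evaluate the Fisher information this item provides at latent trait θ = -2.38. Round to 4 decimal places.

0.0912

P = 1/(1+e^{2.1800}) = 0.1016
P(1−P) = 0.1016 × 0.8984 = 0.0912
I = P(1−P) = 0.09125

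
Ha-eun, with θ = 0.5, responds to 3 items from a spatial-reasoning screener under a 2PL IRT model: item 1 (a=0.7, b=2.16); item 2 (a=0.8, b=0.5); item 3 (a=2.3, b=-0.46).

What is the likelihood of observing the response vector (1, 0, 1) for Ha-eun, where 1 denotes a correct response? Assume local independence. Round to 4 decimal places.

P(θ) = 1 / (1 + exp(−a(θ − b)))
P_1 = 1/(1+e^{1.1620}) = 0.2383
P_2 = 1/(1+e^{0.0000}) = 0.5000
P_3 = 1/(1+e^{-2.2080}) = 0.9010
L = P_1 × (1−P_2) × P_3 = 0.2383 × 0.5000 × 0.9010 = 0.10735

0.1074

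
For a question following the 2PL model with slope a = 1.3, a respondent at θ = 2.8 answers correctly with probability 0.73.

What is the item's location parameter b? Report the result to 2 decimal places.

P(θ) = 1 / (1 + exp(−a(θ − b)))
logit(0.73) = ln(0.73/0.27) = 0.9946
b = θ − logit/(a) = 2.8 − 0.9946/1.3000 = 2.0349

2.03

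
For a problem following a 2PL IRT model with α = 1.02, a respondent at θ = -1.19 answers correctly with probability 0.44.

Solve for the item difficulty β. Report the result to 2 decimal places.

-0.95

P(θ) = 1 / (1 + exp(−α(θ − β)))
logit(0.44) = ln(0.44/0.56) = -0.2412
β = θ − logit/(α) = -1.19 − (-0.2412)/1.0200 = -0.9536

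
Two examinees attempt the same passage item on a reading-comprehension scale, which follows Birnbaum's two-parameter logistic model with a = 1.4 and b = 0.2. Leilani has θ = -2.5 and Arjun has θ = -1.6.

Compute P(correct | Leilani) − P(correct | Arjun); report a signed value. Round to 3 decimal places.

-0.052

P(θ) = 1 / (1 + exp(−a(θ − b)))
P(Leilani) = 0.0223  [exponent -3.7800]
P(Arjun) = 0.0745  [exponent -2.5200]
Difference = 0.0223 − 0.0745 = -0.0522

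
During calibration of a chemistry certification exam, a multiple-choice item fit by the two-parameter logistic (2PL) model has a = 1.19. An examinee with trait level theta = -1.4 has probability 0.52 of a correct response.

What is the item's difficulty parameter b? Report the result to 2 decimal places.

-1.47

P(theta) = 1 / (1 + exp(−a(theta − b)))
logit(0.52) = ln(0.52/0.48) = 0.0800
b = theta − logit/(a) = -1.4 − 0.0800/1.1900 = -1.4673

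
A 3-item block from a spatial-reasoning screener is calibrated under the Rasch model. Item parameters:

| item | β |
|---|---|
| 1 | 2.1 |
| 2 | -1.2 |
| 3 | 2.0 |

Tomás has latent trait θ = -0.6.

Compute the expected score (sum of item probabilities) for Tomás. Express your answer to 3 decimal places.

0.778

P(θ) = 1 / (1 + exp(−(θ − β)))
P_1 = 1/(1+e^{2.7000}) = 0.0630
P_2 = 1/(1+e^{-0.6000}) = 0.6457
P_3 = 1/(1+e^{2.6000}) = 0.0691
E[score] = 0.0630 + 0.6457 + 0.0691 = 0.7778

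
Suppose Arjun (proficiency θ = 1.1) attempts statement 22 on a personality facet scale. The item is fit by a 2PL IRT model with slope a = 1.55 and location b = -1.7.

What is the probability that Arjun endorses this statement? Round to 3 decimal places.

P(θ) = 1 / (1 + exp(−a(θ − b)))
Exponent: 1.55 × (1.1 − (-1.7)) = 4.3400
1/(1 + e^{-4.3400}) = 0.9871

0.987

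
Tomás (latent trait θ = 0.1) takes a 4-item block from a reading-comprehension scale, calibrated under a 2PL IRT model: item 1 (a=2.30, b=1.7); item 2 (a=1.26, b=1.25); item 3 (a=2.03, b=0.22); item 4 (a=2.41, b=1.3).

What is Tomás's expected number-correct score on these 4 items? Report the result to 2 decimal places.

P(θ) = 1 / (1 + exp(−a(θ − b)))
P_1 = 1/(1+e^{3.6800}) = 0.0246
P_2 = 1/(1+e^{1.4490}) = 0.1902
P_3 = 1/(1+e^{0.2436}) = 0.4394
P_4 = 1/(1+e^{2.8920}) = 0.0526
E[score] = 0.0246 + 0.1902 + 0.4394 + 0.0526 = 0.7067

0.71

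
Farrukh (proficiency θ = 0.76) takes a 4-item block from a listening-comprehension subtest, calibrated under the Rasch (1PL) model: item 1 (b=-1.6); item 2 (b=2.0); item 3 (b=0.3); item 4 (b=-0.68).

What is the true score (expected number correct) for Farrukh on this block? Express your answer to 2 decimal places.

2.56

P(θ) = 1 / (1 + exp(−(θ − b)))
P_1 = 1/(1+e^{-2.3600}) = 0.9137
P_2 = 1/(1+e^{1.2400}) = 0.2244
P_3 = 1/(1+e^{-0.4600}) = 0.6130
P_4 = 1/(1+e^{-1.4400}) = 0.8085
E[score] = 0.9137 + 0.2244 + 0.6130 + 0.8085 = 2.5596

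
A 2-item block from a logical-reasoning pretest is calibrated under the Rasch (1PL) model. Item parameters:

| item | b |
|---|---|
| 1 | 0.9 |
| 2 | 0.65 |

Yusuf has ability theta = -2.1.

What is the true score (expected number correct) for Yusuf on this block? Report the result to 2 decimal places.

P(theta) = 1 / (1 + exp(−(theta − b)))
P_1 = 1/(1+e^{3.0000}) = 0.0474
P_2 = 1/(1+e^{2.7500}) = 0.0601
E[score] = 0.0474 + 0.0601 = 0.1075

0.11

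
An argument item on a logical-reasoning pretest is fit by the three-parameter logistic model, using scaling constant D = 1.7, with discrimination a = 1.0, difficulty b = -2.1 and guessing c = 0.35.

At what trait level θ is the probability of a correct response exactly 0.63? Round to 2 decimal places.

-2.26

P(θ) = c + (1 − c) · 1 / (1 + exp(−D·a(θ − b)))
Remove guessing floor: (0.63 − 0.35)/(1 − 0.35) = 0.4308
logit = ln(0.4308/0.5692) = -0.2787
θ = b + logit/(1.7·a) = -2.1 + (-0.2787)/1.7000 = -2.2639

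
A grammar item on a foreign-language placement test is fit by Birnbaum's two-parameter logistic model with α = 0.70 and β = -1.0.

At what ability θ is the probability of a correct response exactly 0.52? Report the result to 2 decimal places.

P(θ) = 1 / (1 + exp(−α(θ − β)))
logit = ln(0.5200/0.4800) = 0.0800
θ = β + logit/(α) = -1.0 + 0.0800/0.7000 = -0.8857

-0.89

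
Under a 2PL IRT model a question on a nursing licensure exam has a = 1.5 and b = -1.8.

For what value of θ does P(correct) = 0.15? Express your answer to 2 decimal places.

-2.96

P(θ) = 1 / (1 + exp(−a(θ − b)))
logit = ln(0.1500/0.8500) = -1.7346
θ = b + logit/(a) = -1.8 + (-1.7346)/1.5000 = -2.9564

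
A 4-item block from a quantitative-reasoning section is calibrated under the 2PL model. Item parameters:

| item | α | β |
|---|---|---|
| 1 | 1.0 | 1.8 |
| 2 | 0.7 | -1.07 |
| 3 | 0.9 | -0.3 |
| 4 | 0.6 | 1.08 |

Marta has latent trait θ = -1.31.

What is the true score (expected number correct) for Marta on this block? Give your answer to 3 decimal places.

P(θ) = 1 / (1 + exp(−α(θ − β)))
P_1 = 1/(1+e^{3.1100}) = 0.0427
P_2 = 1/(1+e^{0.1680}) = 0.4581
P_3 = 1/(1+e^{0.9090}) = 0.2872
P_4 = 1/(1+e^{1.4340}) = 0.1925
E[score] = 0.0427 + 0.4581 + 0.2872 + 0.1925 = 0.9805

0.980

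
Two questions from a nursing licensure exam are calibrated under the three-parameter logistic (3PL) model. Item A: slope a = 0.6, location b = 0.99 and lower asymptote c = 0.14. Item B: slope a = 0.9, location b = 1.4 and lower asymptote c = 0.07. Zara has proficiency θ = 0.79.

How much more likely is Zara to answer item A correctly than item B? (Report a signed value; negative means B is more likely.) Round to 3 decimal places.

P(θ) = c + (1 − c) · 1 / (1 + exp(−a(θ − b)))
P_A = 0.5442
P_B = 0.4105
P_A − P_B = 0.1338

0.134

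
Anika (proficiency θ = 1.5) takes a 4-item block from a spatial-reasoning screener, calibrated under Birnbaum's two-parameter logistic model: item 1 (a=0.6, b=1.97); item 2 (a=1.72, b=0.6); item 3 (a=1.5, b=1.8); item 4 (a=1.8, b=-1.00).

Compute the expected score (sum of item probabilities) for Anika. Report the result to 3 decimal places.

P(θ) = 1 / (1 + exp(−a(θ − b)))
P_1 = 1/(1+e^{0.2820}) = 0.4300
P_2 = 1/(1+e^{-1.5480}) = 0.8246
P_3 = 1/(1+e^{0.4500}) = 0.3894
P_4 = 1/(1+e^{-4.5000}) = 0.9890
E[score] = 0.4300 + 0.8246 + 0.3894 + 0.9890 = 2.6330

2.633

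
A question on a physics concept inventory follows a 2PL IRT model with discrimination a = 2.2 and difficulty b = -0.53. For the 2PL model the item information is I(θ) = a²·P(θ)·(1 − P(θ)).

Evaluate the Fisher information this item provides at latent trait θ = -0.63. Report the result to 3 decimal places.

P = 1/(1+e^{0.2200}) = 0.4452
P(1−P) = 0.4452 × 0.5548 = 0.2470
I = a² × P(1−P) = 2.2² × 0.2470 = 1.19548

1.195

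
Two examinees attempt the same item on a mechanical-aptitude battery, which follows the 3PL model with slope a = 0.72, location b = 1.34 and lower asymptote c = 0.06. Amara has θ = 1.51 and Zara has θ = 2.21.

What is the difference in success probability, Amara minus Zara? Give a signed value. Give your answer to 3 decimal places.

-0.114

P(θ) = c + (1 − c) · 1 / (1 + exp(−a(θ − b)))
P(Amara) = 0.5587  [exponent 0.1224]
P(Zara) = 0.6726  [exponent 0.6264]
Difference = 0.5587 − 0.6726 = -0.1138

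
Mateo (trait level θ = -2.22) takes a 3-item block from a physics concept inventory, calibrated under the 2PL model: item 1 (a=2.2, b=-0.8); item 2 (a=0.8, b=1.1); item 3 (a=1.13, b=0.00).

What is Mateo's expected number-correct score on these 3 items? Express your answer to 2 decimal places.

0.18

P(θ) = 1 / (1 + exp(−a(θ − b)))
P_1 = 1/(1+e^{3.1240}) = 0.0421
P_2 = 1/(1+e^{2.6560}) = 0.0656
P_3 = 1/(1+e^{2.5086}) = 0.0753
E[score] = 0.0421 + 0.0656 + 0.0753 = 0.1830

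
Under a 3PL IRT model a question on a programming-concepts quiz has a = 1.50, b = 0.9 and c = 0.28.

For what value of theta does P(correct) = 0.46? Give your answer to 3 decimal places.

P(theta) = c + (1 − c) · 1 / (1 + exp(−a(theta − b)))
Remove guessing floor: (0.46 − 0.28)/(1 − 0.28) = 0.2500
logit = ln(0.2500/0.7500) = -1.0986
theta = b + logit/(a) = 0.9 + (-1.0986)/1.5000 = 0.1676

0.168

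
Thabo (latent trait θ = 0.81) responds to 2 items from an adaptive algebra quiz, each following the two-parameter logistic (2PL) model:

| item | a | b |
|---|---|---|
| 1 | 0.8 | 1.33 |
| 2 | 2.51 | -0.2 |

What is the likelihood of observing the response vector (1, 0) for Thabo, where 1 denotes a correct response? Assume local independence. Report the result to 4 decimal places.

P(θ) = 1 / (1 + exp(−a(θ − b)))
P_1 = 1/(1+e^{0.4160}) = 0.3975
P_2 = 1/(1+e^{-2.5351}) = 0.9266
L = P_1 × (1−P_2) = 0.3975 × 0.0734 = 0.02919

0.0292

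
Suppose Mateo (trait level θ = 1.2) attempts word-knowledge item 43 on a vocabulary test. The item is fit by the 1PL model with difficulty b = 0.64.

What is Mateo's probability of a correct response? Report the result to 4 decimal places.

P(θ) = 1 / (1 + exp(−(θ − b)))
Exponent: (1.2 − 0.64) = 0.5600
1/(1 + e^{-0.5600}) = 0.6365
P = 0.6365

0.6365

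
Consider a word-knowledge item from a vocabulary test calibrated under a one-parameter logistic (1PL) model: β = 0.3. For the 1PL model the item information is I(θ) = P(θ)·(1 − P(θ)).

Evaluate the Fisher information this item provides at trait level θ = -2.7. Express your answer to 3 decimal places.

P = 1/(1+e^{3.0000}) = 0.0474
P(1−P) = 0.0474 × 0.9526 = 0.0452
I = P(1−P) = 0.04518

0.045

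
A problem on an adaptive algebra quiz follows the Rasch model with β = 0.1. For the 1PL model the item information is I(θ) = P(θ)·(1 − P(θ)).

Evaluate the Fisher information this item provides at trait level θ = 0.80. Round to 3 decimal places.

0.222

P = 1/(1+e^{-0.7000}) = 0.6682
P(1−P) = 0.6682 × 0.3318 = 0.2217
I = P(1−P) = 0.22171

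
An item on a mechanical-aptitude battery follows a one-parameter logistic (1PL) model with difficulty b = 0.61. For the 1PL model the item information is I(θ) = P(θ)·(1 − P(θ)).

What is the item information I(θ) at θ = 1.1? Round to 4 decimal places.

P = 1/(1+e^{-0.4900}) = 0.6201
P(1−P) = 0.6201 × 0.3799 = 0.2356
I = P(1−P) = 0.23557

0.2356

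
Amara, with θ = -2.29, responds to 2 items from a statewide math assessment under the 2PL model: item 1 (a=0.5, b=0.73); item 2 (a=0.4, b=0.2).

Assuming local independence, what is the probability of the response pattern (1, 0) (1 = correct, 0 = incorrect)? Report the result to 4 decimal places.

P(θ) = 1 / (1 + exp(−a(θ − b)))
P_1 = 1/(1+e^{1.5100}) = 0.1809
P_2 = 1/(1+e^{0.9960}) = 0.2697
L = P_1 × (1−P_2) = 0.1809 × 0.7303 = 0.13213

0.1321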